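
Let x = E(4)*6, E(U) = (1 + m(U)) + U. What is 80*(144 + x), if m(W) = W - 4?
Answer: 13920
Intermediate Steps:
m(W) = -4 + W
E(U) = -3 + 2*U (E(U) = (1 + (-4 + U)) + U = (-3 + U) + U = -3 + 2*U)
x = 30 (x = (-3 + 2*4)*6 = (-3 + 8)*6 = 5*6 = 30)
80*(144 + x) = 80*(144 + 30) = 80*174 = 13920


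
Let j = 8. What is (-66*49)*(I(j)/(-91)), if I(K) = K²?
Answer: 29568/13 ≈ 2274.5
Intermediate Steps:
(-66*49)*(I(j)/(-91)) = (-66*49)*(8²/(-91)) = -206976*(-1)/91 = -3234*(-64/91) = 29568/13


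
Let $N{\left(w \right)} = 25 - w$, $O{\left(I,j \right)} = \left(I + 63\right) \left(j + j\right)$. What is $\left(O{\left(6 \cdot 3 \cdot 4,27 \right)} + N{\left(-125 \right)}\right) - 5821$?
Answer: $1619$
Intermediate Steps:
$O{\left(I,j \right)} = 2 j \left(63 + I\right)$ ($O{\left(I,j \right)} = \left(63 + I\right) 2 j = 2 j \left(63 + I\right)$)
$\left(O{\left(6 \cdot 3 \cdot 4,27 \right)} + N{\left(-125 \right)}\right) - 5821 = \left(2 \cdot 27 \left(63 + 6 \cdot 3 \cdot 4\right) + \left(25 - -125\right)\right) - 5821 = \left(2 \cdot 27 \left(63 + 18 \cdot 4\right) + \left(25 + 125\right)\right) - 5821 = \left(2 \cdot 27 \left(63 + 72\right) + 150\right) - 5821 = \left(2 \cdot 27 \cdot 135 + 150\right) - 5821 = \left(7290 + 150\right) - 5821 = 7440 - 5821 = 1619$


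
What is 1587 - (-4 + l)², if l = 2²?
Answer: 1587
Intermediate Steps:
l = 4
1587 - (-4 + l)² = 1587 - (-4 + 4)² = 1587 - 1*0² = 1587 - 1*0 = 1587 + 0 = 1587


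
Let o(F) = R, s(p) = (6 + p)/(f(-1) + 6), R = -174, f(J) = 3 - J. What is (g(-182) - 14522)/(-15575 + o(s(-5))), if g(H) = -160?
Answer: 14682/15749 ≈ 0.93225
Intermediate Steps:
s(p) = 3/5 + p/10 (s(p) = (6 + p)/((3 - 1*(-1)) + 6) = (6 + p)/((3 + 1) + 6) = (6 + p)/(4 + 6) = (6 + p)/10 = (6 + p)*(1/10) = 3/5 + p/10)
o(F) = -174
(g(-182) - 14522)/(-15575 + o(s(-5))) = (-160 - 14522)/(-15575 - 174) = -14682/(-15749) = -14682*(-1/15749) = 14682/15749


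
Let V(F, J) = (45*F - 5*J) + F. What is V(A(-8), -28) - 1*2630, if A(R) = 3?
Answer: -2352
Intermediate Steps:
V(F, J) = -5*J + 46*F (V(F, J) = (-5*J + 45*F) + F = -5*J + 46*F)
V(A(-8), -28) - 1*2630 = (-5*(-28) + 46*3) - 1*2630 = (140 + 138) - 2630 = 278 - 2630 = -2352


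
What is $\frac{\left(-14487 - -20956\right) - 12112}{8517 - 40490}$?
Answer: $\frac{5643}{31973} \approx 0.17649$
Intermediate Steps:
$\frac{\left(-14487 - -20956\right) - 12112}{8517 - 40490} = \frac{\left(-14487 + 20956\right) - 12112}{-31973} = \left(6469 - 12112\right) \left(- \frac{1}{31973}\right) = \left(-5643\right) \left(- \frac{1}{31973}\right) = \frac{5643}{31973}$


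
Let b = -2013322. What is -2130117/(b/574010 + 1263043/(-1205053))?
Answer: 245571416141364335/525193171416 ≈ 4.6758e+5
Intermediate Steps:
-2130117/(b/574010 + 1263043/(-1205053)) = -2130117/(-2013322/574010 + 1263043/(-1205053)) = -2130117/(-2013322*1/574010 + 1263043*(-1/1205053)) = -2130117/(-1006661/287005 - 1263043/1205053) = -2130117/(-1575579514248/345856236265) = -2130117*(-345856236265/1575579514248) = 245571416141364335/525193171416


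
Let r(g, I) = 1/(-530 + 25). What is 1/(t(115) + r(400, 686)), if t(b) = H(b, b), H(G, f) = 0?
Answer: -505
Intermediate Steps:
t(b) = 0
r(g, I) = -1/505 (r(g, I) = 1/(-505) = -1/505)
1/(t(115) + r(400, 686)) = 1/(0 - 1/505) = 1/(-1/505) = -505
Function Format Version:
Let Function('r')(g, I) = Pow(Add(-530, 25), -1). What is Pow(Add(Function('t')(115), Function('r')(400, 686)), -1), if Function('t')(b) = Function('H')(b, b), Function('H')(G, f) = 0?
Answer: -505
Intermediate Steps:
Function('t')(b) = 0
Function('r')(g, I) = Rational(-1, 505) (Function('r')(g, I) = Pow(-505, -1) = Rational(-1, 505))
Pow(Add(Function('t')(115), Function('r')(400, 686)), -1) = Pow(Add(0, Rational(-1, 505)), -1) = Pow(Rational(-1, 505), -1) = -505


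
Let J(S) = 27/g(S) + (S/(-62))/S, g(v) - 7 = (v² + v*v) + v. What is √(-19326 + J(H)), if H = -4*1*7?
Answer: I*√177789435842018/95914 ≈ 139.02*I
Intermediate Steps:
H = -28 (H = -4*7 = -28)
g(v) = 7 + v + 2*v² (g(v) = 7 + ((v² + v*v) + v) = 7 + ((v² + v²) + v) = 7 + (2*v² + v) = 7 + (v + 2*v²) = 7 + v + 2*v²)
J(S) = -1/62 + 27/(7 + S + 2*S²) (J(S) = 27/(7 + S + 2*S²) + (S/(-62))/S = 27/(7 + S + 2*S²) + (S*(-1/62))/S = 27/(7 + S + 2*S²) + (-S/62)/S = 27/(7 + S + 2*S²) - 1/62 = -1/62 + 27/(7 + S + 2*S²))
√(-19326 + J(H)) = √(-19326 + (1667 - 1*(-28) - 2*(-28)²)/(62*(7 - 28 + 2*(-28)²))) = √(-19326 + (1667 + 28 - 2*784)/(62*(7 - 28 + 2*784))) = √(-19326 + (1667 + 28 - 1568)/(62*(7 - 28 + 1568))) = √(-19326 + (1/62)*127/1547) = √(-19326 + (1/62)*(1/1547)*127) = √(-19326 + 127/95914) = √(-1853633837/95914) = I*√177789435842018/95914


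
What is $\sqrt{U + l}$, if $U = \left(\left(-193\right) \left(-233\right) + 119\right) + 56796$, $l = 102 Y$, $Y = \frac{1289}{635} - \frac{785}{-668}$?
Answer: $\frac{\sqrt{4597668660853330}}{212090} \approx 319.7$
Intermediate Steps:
$Y = \frac{1359527}{424180}$ ($Y = 1289 \cdot \frac{1}{635} - - \frac{785}{668} = \frac{1289}{635} + \frac{785}{668} = \frac{1359527}{424180} \approx 3.2051$)
$l = \frac{69335877}{212090}$ ($l = 102 \cdot \frac{1359527}{424180} = \frac{69335877}{212090} \approx 326.92$)
$U = 101884$ ($U = \left(44969 + 119\right) + 56796 = 45088 + 56796 = 101884$)
$\sqrt{U + l} = \sqrt{101884 + \frac{69335877}{212090}} = \sqrt{\frac{21677913437}{212090}} = \frac{\sqrt{4597668660853330}}{212090}$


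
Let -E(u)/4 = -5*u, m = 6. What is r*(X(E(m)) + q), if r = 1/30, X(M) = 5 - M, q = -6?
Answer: -121/30 ≈ -4.0333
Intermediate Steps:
E(u) = 20*u (E(u) = -(-20)*u = 20*u)
r = 1/30 ≈ 0.033333
r*(X(E(m)) + q) = ((5 - 20*6) - 6)/30 = ((5 - 1*120) - 6)/30 = ((5 - 120) - 6)/30 = (-115 - 6)/30 = (1/30)*(-121) = -121/30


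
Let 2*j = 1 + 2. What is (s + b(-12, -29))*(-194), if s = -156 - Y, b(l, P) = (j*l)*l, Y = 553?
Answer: 95642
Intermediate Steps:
j = 3/2 (j = (1 + 2)/2 = (1/2)*3 = 3/2 ≈ 1.5000)
b(l, P) = 3*l**2/2 (b(l, P) = (3*l/2)*l = 3*l**2/2)
s = -709 (s = -156 - 1*553 = -156 - 553 = -709)
(s + b(-12, -29))*(-194) = (-709 + (3/2)*(-12)**2)*(-194) = (-709 + (3/2)*144)*(-194) = (-709 + 216)*(-194) = -493*(-194) = 95642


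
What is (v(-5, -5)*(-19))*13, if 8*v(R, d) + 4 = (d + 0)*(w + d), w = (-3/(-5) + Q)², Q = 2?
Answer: 1976/5 ≈ 395.20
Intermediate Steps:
w = 169/25 (w = (-3/(-5) + 2)² = (-3*(-⅕) + 2)² = (⅗ + 2)² = (13/5)² = 169/25 ≈ 6.7600)
v(R, d) = -½ + d*(169/25 + d)/8 (v(R, d) = -½ + ((d + 0)*(169/25 + d))/8 = -½ + (d*(169/25 + d))/8 = -½ + d*(169/25 + d)/8)
(v(-5, -5)*(-19))*13 = ((-½ + (⅛)*(-5)² + (169/200)*(-5))*(-19))*13 = ((-½ + (⅛)*25 - 169/40)*(-19))*13 = ((-½ + 25/8 - 169/40)*(-19))*13 = -8/5*(-19)*13 = (152/5)*13 = 1976/5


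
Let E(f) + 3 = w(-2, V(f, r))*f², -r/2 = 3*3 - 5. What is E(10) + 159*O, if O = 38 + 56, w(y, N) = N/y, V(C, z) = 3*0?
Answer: 14943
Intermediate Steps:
r = -8 (r = -2*(3*3 - 5) = -2*(9 - 5) = -2*4 = -8)
V(C, z) = 0
E(f) = -3 (E(f) = -3 + (0/(-2))*f² = -3 + (0*(-½))*f² = -3 + 0*f² = -3 + 0 = -3)
O = 94
E(10) + 159*O = -3 + 159*94 = -3 + 14946 = 14943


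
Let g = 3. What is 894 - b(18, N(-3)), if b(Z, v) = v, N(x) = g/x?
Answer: 895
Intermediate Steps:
N(x) = 3/x
894 - b(18, N(-3)) = 894 - 3/(-3) = 894 - 3*(-1)/3 = 894 - 1*(-1) = 894 + 1 = 895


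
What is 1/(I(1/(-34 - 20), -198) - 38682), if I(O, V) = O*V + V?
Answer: -3/116629 ≈ -2.5723e-5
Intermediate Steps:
I(O, V) = V + O*V
1/(I(1/(-34 - 20), -198) - 38682) = 1/(-198*(1 + 1/(-34 - 20)) - 38682) = 1/(-198*(1 + 1/(-54)) - 38682) = 1/(-198*(1 - 1/54) - 38682) = 1/(-198*53/54 - 38682) = 1/(-583/3 - 38682) = 1/(-116629/3) = -3/116629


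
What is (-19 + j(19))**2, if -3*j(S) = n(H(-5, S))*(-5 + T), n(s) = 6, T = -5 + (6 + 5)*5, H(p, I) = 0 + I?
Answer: 11881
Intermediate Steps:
H(p, I) = I
T = 50 (T = -5 + 11*5 = -5 + 55 = 50)
j(S) = -90 (j(S) = -2*(-5 + 50) = -2*45 = -1/3*270 = -90)
(-19 + j(19))**2 = (-19 - 90)**2 = (-109)**2 = 11881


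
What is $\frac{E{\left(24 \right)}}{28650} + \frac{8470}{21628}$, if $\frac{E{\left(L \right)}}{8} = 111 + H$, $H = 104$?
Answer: $\frac{13993283}{30982110} \approx 0.45166$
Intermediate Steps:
$E{\left(L \right)} = 1720$ ($E{\left(L \right)} = 8 \left(111 + 104\right) = 8 \cdot 215 = 1720$)
$\frac{E{\left(24 \right)}}{28650} + \frac{8470}{21628} = \frac{1720}{28650} + \frac{8470}{21628} = 1720 \cdot \frac{1}{28650} + 8470 \cdot \frac{1}{21628} = \frac{172}{2865} + \frac{4235}{10814} = \frac{13993283}{30982110}$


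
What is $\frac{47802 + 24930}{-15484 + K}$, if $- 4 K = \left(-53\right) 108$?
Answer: $- \frac{72732}{14053} \approx -5.1756$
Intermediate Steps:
$K = 1431$ ($K = - \frac{\left(-53\right) 108}{4} = \left(- \frac{1}{4}\right) \left(-5724\right) = 1431$)
$\frac{47802 + 24930}{-15484 + K} = \frac{47802 + 24930}{-15484 + 1431} = \frac{72732}{-14053} = 72732 \left(- \frac{1}{14053}\right) = - \frac{72732}{14053}$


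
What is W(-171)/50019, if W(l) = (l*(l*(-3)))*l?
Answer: 5000211/16673 ≈ 299.90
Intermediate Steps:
W(l) = -3*l³ (W(l) = (l*(-3*l))*l = (-3*l²)*l = -3*l³)
W(-171)/50019 = -3*(-171)³/50019 = -3*(-5000211)*(1/50019) = 15000633*(1/50019) = 5000211/16673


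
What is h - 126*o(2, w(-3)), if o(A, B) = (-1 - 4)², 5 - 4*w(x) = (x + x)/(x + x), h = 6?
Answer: -3144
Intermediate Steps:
w(x) = 1 (w(x) = 5/4 - (x + x)/(4*(x + x)) = 5/4 - 2*x/(4*(2*x)) = 5/4 - 2*x*1/(2*x)/4 = 5/4 - ¼*1 = 5/4 - ¼ = 1)
o(A, B) = 25 (o(A, B) = (-5)² = 25)
h - 126*o(2, w(-3)) = 6 - 126*25 = 6 - 3150 = -3144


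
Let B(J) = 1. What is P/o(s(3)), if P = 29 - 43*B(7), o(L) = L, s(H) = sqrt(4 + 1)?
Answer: -14*sqrt(5)/5 ≈ -6.2610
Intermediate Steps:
s(H) = sqrt(5)
P = -14 (P = 29 - 43*1 = 29 - 43 = -14)
P/o(s(3)) = -14*sqrt(5)/5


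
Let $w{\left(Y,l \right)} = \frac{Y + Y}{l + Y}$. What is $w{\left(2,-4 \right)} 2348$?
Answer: $-4696$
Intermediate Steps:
$w{\left(Y,l \right)} = \frac{2 Y}{Y + l}$
$w{\left(2,-4 \right)} 2348 = 2 \cdot 2 \frac{1}{2 - 4} \cdot 2348 = 2 \cdot 2 \frac{1}{-2} \cdot 2348 = 2 \cdot 2 \left(- \frac{1}{2}\right) 2348 = \left(-2\right) 2348 = -4696$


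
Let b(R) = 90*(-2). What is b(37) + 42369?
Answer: 42189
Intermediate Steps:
b(R) = -180
b(37) + 42369 = -180 + 42369 = 42189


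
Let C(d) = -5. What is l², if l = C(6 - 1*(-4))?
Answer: 25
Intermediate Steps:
l = -5
l² = (-5)² = 25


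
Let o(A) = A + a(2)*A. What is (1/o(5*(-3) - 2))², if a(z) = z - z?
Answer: 1/289 ≈ 0.0034602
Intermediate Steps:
a(z) = 0
o(A) = A (o(A) = A + 0*A = A + 0 = A)
(1/o(5*(-3) - 2))² = (1/(5*(-3) - 2))² = (1/(-15 - 2))² = (1/(-17))² = (-1/17)² = 1/289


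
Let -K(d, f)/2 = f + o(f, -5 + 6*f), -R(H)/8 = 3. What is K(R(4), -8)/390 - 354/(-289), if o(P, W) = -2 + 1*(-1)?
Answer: 72209/56355 ≈ 1.2813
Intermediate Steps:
o(P, W) = -3 (o(P, W) = -2 - 1 = -3)
R(H) = -24 (R(H) = -8*3 = -24)
K(d, f) = 6 - 2*f (K(d, f) = -2*(f - 3) = -2*(-3 + f) = 6 - 2*f)
K(R(4), -8)/390 - 354/(-289) = (6 - 2*(-8))/390 - 354/(-289) = (6 + 16)*(1/390) - 354*(-1/289) = 22*(1/390) + 354/289 = 11/195 + 354/289 = 72209/56355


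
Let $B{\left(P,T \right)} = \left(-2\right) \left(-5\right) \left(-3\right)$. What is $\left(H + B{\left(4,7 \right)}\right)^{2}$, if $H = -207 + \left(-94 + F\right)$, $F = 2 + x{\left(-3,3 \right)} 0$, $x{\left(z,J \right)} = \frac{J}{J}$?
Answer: $108241$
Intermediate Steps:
$x{\left(z,J \right)} = 1$
$F = 2$ ($F = 2 + 1 \cdot 0 = 2 + 0 = 2$)
$B{\left(P,T \right)} = -30$ ($B{\left(P,T \right)} = 10 \left(-3\right) = -30$)
$H = -299$ ($H = -207 + \left(-94 + 2\right) = -207 - 92 = -299$)
$\left(H + B{\left(4,7 \right)}\right)^{2} = \left(-299 - 30\right)^{2} = \left(-329\right)^{2} = 108241$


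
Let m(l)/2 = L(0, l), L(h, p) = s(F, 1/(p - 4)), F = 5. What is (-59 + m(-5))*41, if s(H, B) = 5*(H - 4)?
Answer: -2009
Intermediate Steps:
s(H, B) = -20 + 5*H (s(H, B) = 5*(-4 + H) = -20 + 5*H)
L(h, p) = 5 (L(h, p) = -20 + 5*5 = -20 + 25 = 5)
m(l) = 10 (m(l) = 2*5 = 10)
(-59 + m(-5))*41 = (-59 + 10)*41 = -49*41 = -2009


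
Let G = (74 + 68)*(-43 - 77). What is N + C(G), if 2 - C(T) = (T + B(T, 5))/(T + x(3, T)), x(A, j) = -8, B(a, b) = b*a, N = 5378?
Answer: 11452000/2131 ≈ 5374.0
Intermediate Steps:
B(a, b) = a*b
G = -17040 (G = 142*(-120) = -17040)
C(T) = 2 - 6*T/(-8 + T) (C(T) = 2 - (T + T*5)/(T - 8) = 2 - (T + 5*T)/(-8 + T) = 2 - 6*T/(-8 + T))
N + C(G) = 5378 + 4*(-4 - 1*(-17040))/(-8 - 17040) = 5378 + 4*(-4 + 17040)/(-17048) = 5378 + 4*(-1/17048)*17036 = 5378 - 8518/2131 = 11452000/2131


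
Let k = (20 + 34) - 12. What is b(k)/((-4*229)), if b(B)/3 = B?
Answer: -63/458 ≈ -0.13755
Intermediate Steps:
k = 42 (k = 54 - 12 = 42)
b(B) = 3*B
b(k)/((-4*229)) = (3*42)/((-4*229)) = 126/(-916) = 126*(-1/916) = -63/458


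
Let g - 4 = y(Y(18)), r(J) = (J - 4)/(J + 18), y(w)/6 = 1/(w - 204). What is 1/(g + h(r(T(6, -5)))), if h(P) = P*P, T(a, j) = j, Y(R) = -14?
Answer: 18421/82006 ≈ 0.22463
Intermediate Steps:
y(w) = 6/(-204 + w) (y(w) = 6/(w - 204) = 6/(-204 + w))
r(J) = (-4 + J)/(18 + J)
h(P) = P**2
g = 433/109 (g = 4 + 6/(-204 - 14) = 4 + 6/(-218) = 4 + 6*(-1/218) = 4 - 3/109 = 433/109 ≈ 3.9725)
1/(g + h(r(T(6, -5)))) = 1/(433/109 + ((-4 - 5)/(18 - 5))**2) = 1/(433/109 + (-9/13)**2) = 1/(433/109 + 81/169) = 1/(82006/18421) = 18421/82006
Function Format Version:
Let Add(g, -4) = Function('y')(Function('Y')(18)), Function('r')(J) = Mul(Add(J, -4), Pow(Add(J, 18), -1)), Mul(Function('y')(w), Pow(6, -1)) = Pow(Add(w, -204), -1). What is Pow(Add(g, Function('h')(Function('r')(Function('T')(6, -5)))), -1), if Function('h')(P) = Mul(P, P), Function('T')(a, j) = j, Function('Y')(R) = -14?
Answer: Rational(18421, 82006) ≈ 0.22463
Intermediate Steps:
Function('y')(w) = Mul(6, Pow(Add(-204, w), -1)) (Function('y')(w) = Mul(6, Pow(Add(w, -204), -1)) = Mul(6, Pow(Add(-204, w), -1)))
Function('r')(J) = Mul(Pow(Add(18, J), -1), Add(-4, J)) (Function('r')(J) = Mul(Add(-4, J), Pow(Add(18, J), -1)) = Mul(Pow(Add(18, J), -1), Add(-4, J)))
Function('h')(P) = Pow(P, 2)
g = Rational(433, 109) (g = Add(4, Mul(6, Pow(Add(-204, -14), -1))) = Add(4, Mul(6, Pow(-218, -1))) = Add(4, Mul(6, Rational(-1, 218))) = Add(4, Rational(-3, 109)) = Rational(433, 109) ≈ 3.9725)
Pow(Add(g, Function('h')(Function('r')(Function('T')(6, -5)))), -1) = Pow(Add(Rational(433, 109), Pow(Mul(Pow(Add(18, -5), -1), Add(-4, -5)), 2)), -1) = Pow(Add(Rational(433, 109), Pow(Mul(Pow(13, -1), -9), 2)), -1) = Pow(Add(Rational(433, 109), Pow(Mul(Rational(1, 13), -9), 2)), -1) = Pow(Add(Rational(433, 109), Pow(Rational(-9, 13), 2)), -1) = Pow(Add(Rational(433, 109), Rational(81, 169)), -1) = Pow(Rational(82006, 18421), -1) = Rational(18421, 82006)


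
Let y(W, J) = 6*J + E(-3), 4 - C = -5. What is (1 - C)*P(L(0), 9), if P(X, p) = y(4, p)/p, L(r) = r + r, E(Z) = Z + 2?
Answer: -424/9 ≈ -47.111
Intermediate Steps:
C = 9 (C = 4 - 1*(-5) = 4 + 5 = 9)
E(Z) = 2 + Z
L(r) = 2*r
y(W, J) = -1 + 6*J (y(W, J) = 6*J + (2 - 3) = 6*J - 1 = -1 + 6*J)
P(X, p) = (-1 + 6*p)/p
(1 - C)*P(L(0), 9) = (1 - 1*9)*(6 - 1/9) = (1 - 9)*(6 - 1*⅑) = -8*(6 - ⅑) = -8*53/9 = -424/9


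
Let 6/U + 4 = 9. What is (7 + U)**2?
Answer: 1681/25 ≈ 67.240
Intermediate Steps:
U = 6/5 (U = 6/(-4 + 9) = 6/5 ≈ 1.2000)
(7 + U)**2 = (7 + 6/5)**2 = (41/5)**2 = 1681/25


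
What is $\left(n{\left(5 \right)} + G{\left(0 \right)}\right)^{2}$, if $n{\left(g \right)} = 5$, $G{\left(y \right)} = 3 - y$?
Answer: $64$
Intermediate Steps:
$\left(n{\left(5 \right)} + G{\left(0 \right)}\right)^{2} = \left(5 + \left(3 - 0\right)\right)^{2} = \left(5 + \left(3 + 0\right)\right)^{2} = \left(5 + 3\right)^{2} = 8^{2} = 64$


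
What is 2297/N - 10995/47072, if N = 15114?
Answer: -29027023/355723104 ≈ -0.081600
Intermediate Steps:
2297/N - 10995/47072 = 2297/15114 - 10995/47072 = -29027023/355723104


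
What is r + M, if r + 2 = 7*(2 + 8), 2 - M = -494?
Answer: 564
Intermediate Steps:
M = 496 (M = 2 - 1*(-494) = 2 + 494 = 496)
r = 68 (r = -2 + 7*(2 + 8) = -2 + 7*10 = -2 + 70 = 68)
r + M = 68 + 496 = 564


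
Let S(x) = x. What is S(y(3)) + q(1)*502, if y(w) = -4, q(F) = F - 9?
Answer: -4020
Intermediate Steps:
q(F) = -9 + F
S(y(3)) + q(1)*502 = -4 + (-9 + 1)*502 = -4 - 8*502 = -4 - 4016 = -4020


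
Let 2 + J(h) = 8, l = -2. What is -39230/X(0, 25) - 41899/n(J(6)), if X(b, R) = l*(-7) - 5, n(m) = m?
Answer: -204157/18 ≈ -11342.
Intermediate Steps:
J(h) = 6 (J(h) = -2 + 8 = 6)
X(b, R) = 9 (X(b, R) = -2*(-7) - 5 = 14 - 5 = 9)
-39230/X(0, 25) - 41899/n(J(6)) = -39230/9 - 41899/6 = -204157/18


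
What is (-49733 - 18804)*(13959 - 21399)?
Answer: 509915280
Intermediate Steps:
(-49733 - 18804)*(13959 - 21399) = -68537*(-7440) = 509915280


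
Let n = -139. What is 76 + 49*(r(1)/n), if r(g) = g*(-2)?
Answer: 10662/139 ≈ 76.705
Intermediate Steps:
r(g) = -2*g
76 + 49*(r(1)/n) = 76 + 49*(-2*1/(-139)) = 76 + 49*(-2*(-1/139)) = 76 + 49*(2/139) = 76 + 98/139 = 10662/139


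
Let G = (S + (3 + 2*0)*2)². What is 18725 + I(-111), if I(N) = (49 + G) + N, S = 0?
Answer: 18699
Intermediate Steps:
G = 36 (G = (0 + (3 + 2*0)*2)² = (0 + (3 + 0)*2)² = (0 + 3*2)² = (0 + 6)² = 6² = 36)
I(N) = 85 + N (I(N) = (49 + 36) + N = 85 + N)
18725 + I(-111) = 18725 + (85 - 111) = 18725 - 26 = 18699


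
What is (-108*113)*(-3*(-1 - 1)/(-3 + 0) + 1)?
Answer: 12204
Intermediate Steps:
(-108*113)*(-3*(-1 - 1)/(-3 + 0) + 1) = -12204*(-(-6)/(-3) + 1) = -12204*(-(-6)*(-1)/3 + 1) = -12204*(-3*2/3 + 1) = -12204*(-2 + 1) = -12204*(-1) = 12204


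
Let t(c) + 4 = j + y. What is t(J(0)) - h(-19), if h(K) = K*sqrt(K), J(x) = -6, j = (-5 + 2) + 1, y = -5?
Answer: -11 + 19*I*sqrt(19) ≈ -11.0 + 82.819*I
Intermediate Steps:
j = -2 (j = -3 + 1 = -2)
t(c) = -11 (t(c) = -4 + (-2 - 5) = -4 - 7 = -11)
h(K) = K**(3/2)
t(J(0)) - h(-19) = -11 - (-19)**(3/2) = -11 - (-19)*I*sqrt(19) = -11 + 19*I*sqrt(19)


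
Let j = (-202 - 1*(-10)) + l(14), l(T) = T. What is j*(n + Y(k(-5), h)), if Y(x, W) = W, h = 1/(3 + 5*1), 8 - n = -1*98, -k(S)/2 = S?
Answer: -75561/4 ≈ -18890.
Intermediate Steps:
k(S) = -2*S
n = 106 (n = 8 - (-1)*98 = 8 - 1*(-98) = 8 + 98 = 106)
h = 1/8 (h = 1/(3 + 5) = 1/8 ≈ 0.12500)
j = -178 (j = (-202 - 1*(-10)) + 14 = (-202 + 10) + 14 = -192 + 14 = -178)
j*(n + Y(k(-5), h)) = -178*(106 + 1/8) = -178*849/8 = -75561/4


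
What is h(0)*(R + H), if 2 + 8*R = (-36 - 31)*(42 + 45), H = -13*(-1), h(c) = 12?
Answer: -17181/2 ≈ -8590.5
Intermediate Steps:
H = 13
R = -5831/8 (R = -¼ + ((-36 - 31)*(42 + 45))/8 = -¼ + (-67*87)/8 = -¼ + (⅛)*(-5829) = -¼ - 5829/8 = -5831/8 ≈ -728.88)
h(0)*(R + H) = 12*(-5831/8 + 13) = 12*(-5727/8) = -17181/2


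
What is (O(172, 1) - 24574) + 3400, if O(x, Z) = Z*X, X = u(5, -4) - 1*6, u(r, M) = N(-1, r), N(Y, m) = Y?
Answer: -21181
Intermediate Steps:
u(r, M) = -1
X = -7 (X = -1 - 1*6 = -1 - 6 = -7)
O(x, Z) = -7*Z (O(x, Z) = Z*(-7) = -7*Z)
(O(172, 1) - 24574) + 3400 = (-7*1 - 24574) + 3400 = (-7 - 24574) + 3400 = -24581 + 3400 = -21181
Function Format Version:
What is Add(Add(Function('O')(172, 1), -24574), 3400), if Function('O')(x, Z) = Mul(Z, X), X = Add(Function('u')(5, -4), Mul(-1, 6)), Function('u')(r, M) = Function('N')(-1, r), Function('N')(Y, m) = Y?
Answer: -21181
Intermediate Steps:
Function('u')(r, M) = -1
X = -7 (X = Add(-1, Mul(-1, 6)) = Add(-1, -6) = -7)
Function('O')(x, Z) = Mul(-7, Z) (Function('O')(x, Z) = Mul(Z, -7) = Mul(-7, Z))
Add(Add(Function('O')(172, 1), -24574), 3400) = Add(Add(Mul(-7, 1), -24574), 3400) = Add(Add(-7, -24574), 3400) = Add(-24581, 3400) = -21181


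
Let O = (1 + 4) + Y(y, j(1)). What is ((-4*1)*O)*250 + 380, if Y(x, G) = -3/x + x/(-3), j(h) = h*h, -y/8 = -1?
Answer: -4735/3 ≈ -1578.3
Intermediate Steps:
y = 8 (y = -8*(-1) = 8)
j(h) = h²
Y(x, G) = -3/x - x/3 (Y(x, G) = -3/x + x*(-⅓) = -3/x - x/3)
O = 47/24 (O = (1 + 4) + (-3/8 - ⅓*8) = 5 + (-3*⅛ - 8/3) = 5 + (-3/8 - 8/3) = 5 - 73/24 = 47/24 ≈ 1.9583)
((-4*1)*O)*250 + 380 = (-4*1*(47/24))*250 + 380 = -4*47/24*250 + 380 = -47/6*250 + 380 = -5875/3 + 380 = -4735/3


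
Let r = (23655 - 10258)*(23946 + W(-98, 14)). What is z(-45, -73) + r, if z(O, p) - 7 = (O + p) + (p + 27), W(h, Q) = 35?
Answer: 321273300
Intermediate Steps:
z(O, p) = 34 + O + 2*p (z(O, p) = 7 + ((O + p) + (p + 27)) = 7 + ((O + p) + (27 + p)) = 7 + (27 + O + 2*p) = 34 + O + 2*p)
r = 321273457 (r = (23655 - 10258)*(23946 + 35) = 13397*23981 = 321273457)
z(-45, -73) + r = (34 - 45 + 2*(-73)) + 321273457 = (34 - 45 - 146) + 321273457 = -157 + 321273457 = 321273300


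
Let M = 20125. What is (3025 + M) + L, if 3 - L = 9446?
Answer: 13707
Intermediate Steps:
L = -9443 (L = 3 - 1*9446 = 3 - 9446 = -9443)
(3025 + M) + L = (3025 + 20125) - 9443 = 23150 - 9443 = 13707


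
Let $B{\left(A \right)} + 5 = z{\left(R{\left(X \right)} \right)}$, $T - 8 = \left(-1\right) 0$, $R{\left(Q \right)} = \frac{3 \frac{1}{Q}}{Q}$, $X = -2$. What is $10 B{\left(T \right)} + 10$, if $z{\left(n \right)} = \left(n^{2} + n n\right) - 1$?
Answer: $- \frac{155}{4} \approx -38.75$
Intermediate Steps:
$R{\left(Q \right)} = \frac{3}{Q^{2}}$
$T = 8$ ($T = 8 - 0 = 8 + 0 = 8$)
$z{\left(n \right)} = -1 + 2 n^{2}$ ($z{\left(n \right)} = \left(n^{2} + n^{2}\right) - 1 = 2 n^{2} - 1 = -1 + 2 n^{2}$)
$B{\left(A \right)} = - \frac{39}{8}$ ($B{\left(A \right)} = -5 - \left(1 - 2 \left(\frac{3}{4}\right)^{2}\right) = -5 + \left(-1 + 2 \cdot \frac{9}{16}\right) = -5 + \left(-1 + \frac{9}{8}\right) = -5 + \frac{1}{8} = - \frac{39}{8}$)
$10 B{\left(T \right)} + 10 = 10 \left(- \frac{39}{8}\right) + 10 = - \frac{195}{4} + 10 = - \frac{155}{4}$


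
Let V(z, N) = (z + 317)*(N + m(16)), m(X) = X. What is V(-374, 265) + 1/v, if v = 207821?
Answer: -3328668956/207821 ≈ -16017.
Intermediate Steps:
V(z, N) = (16 + N)*(317 + z) (V(z, N) = (z + 317)*(N + 16) = (317 + z)*(16 + N) = (16 + N)*(317 + z))
V(-374, 265) + 1/v = (5072 + 16*(-374) + 317*265 + 265*(-374)) + 1/207821 = (5072 - 5984 + 84005 - 99110) + 1/207821 = -16017 + 1/207821 = -3328668956/207821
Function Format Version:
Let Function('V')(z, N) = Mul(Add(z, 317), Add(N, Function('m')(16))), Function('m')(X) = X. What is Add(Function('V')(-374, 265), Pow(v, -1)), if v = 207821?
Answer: Rational(-3328668956, 207821) ≈ -16017.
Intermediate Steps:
Function('V')(z, N) = Mul(Add(16, N), Add(317, z)) (Function('V')(z, N) = Mul(Add(z, 317), Add(N, 16)) = Mul(Add(317, z), Add(16, N)) = Mul(Add(16, N), Add(317, z)))
Add(Function('V')(-374, 265), Pow(v, -1)) = Add(Add(5072, Mul(16, -374), Mul(317, 265), Mul(265, -374)), Pow(207821, -1)) = Add(Add(5072, -5984, 84005, -99110), Rational(1, 207821)) = Add(-16017, Rational(1, 207821)) = Rational(-3328668956, 207821)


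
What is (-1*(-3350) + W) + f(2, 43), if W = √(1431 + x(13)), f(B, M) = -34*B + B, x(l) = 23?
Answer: 3284 + √1454 ≈ 3322.1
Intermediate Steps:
f(B, M) = -33*B
W = √1454 (W = √(1431 + 23) = √1454 ≈ 38.131)
(-1*(-3350) + W) + f(2, 43) = (-1*(-3350) + √1454) - 33*2 = (3350 + √1454) - 66 = 3284 + √1454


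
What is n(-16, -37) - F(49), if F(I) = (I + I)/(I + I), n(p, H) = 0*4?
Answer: -1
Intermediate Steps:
n(p, H) = 0
F(I) = 1 (F(I) = (2*I)/((2*I)) = (2*I)*(1/(2*I)) = 1)
n(-16, -37) - F(49) = 0 - 1*1 = 0 - 1 = -1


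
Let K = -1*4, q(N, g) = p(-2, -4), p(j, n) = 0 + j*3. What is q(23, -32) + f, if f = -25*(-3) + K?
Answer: 65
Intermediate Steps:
p(j, n) = 3*j (p(j, n) = 0 + 3*j = 3*j)
q(N, g) = -6 (q(N, g) = 3*(-2) = -6)
K = -4
f = 71 (f = -25*(-3) - 4 = 75 - 4 = 71)
q(23, -32) + f = -6 + 71 = 65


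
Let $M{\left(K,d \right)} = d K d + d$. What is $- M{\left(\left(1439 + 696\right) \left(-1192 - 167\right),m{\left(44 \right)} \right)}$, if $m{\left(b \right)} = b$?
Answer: $5617236196$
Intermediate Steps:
$M{\left(K,d \right)} = d + K d^{2}$ ($M{\left(K,d \right)} = K d d + d = K d^{2} + d = d + K d^{2}$)
$- M{\left(\left(1439 + 696\right) \left(-1192 - 167\right),m{\left(44 \right)} \right)} = - 44 \left(1 + \left(1439 + 696\right) \left(-1192 - 167\right) 44\right) = - 44 \left(1 + 2135 \left(-1359\right) 44\right) = - 44 \left(1 - 127664460\right) = - 44 \left(-127664459\right) = \left(-1\right) \left(-5617236196\right) = 5617236196$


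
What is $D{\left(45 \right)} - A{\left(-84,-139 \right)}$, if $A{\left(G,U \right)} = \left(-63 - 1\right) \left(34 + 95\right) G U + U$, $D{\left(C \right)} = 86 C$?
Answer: $96401065$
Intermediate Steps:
$A{\left(G,U \right)} = U - 8256 G U$ ($A{\left(G,U \right)} = \left(-64\right) 129 G U + U = - 8256 G U + U = U - 8256 G U$)
$D{\left(45 \right)} - A{\left(-84,-139 \right)} = 86 \cdot 45 - - 139 \left(1 - -693504\right) = 3870 - - 139 \left(1 + 693504\right) = 3870 - \left(-139\right) 693505 = 3870 - -96397195 = 3870 + 96397195 = 96401065$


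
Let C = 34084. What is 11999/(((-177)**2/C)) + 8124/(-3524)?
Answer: 360242390797/27600849 ≈ 13052.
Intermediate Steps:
11999/(((-177)**2/C)) + 8124/(-3524) = 11999/(((-177)**2/34084)) + 8124/(-3524) = 11999/((31329*(1/34084))) + 8124*(-1/3524) = 11999/(31329/34084) - 2031/881 = 11999*(34084/31329) - 2031/881 = 408973916/31329 - 2031/881 = 360242390797/27600849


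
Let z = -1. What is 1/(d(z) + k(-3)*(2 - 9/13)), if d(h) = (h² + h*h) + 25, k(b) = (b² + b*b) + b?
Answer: 13/606 ≈ 0.021452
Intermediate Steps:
k(b) = b + 2*b² (k(b) = (b² + b²) + b = 2*b² + b = b + 2*b²)
d(h) = 25 + 2*h² (d(h) = (h² + h²) + 25 = 2*h² + 25 = 25 + 2*h²)
1/(d(z) + k(-3)*(2 - 9/13)) = 1/((25 + 2*(-1)²) + (-3*(1 + 2*(-3)))*(2 - 9/13)) = 1/((25 + 2*1) + (-3*(1 - 6))*(2 - 9*1/13)) = 1/((25 + 2) + (-3*(-5))*(2 - 9/13)) = 1/(27 + 15*(17/13)) = 1/(27 + 255/13) = 1/(606/13) = 13/606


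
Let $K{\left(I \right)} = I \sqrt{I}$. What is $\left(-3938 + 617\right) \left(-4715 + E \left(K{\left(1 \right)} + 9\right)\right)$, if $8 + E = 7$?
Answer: $15691725$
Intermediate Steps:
$E = -1$ ($E = -8 + 7 = -1$)
$K{\left(I \right)} = I^{\frac{3}{2}}$
$\left(-3938 + 617\right) \left(-4715 + E \left(K{\left(1 \right)} + 9\right)\right) = \left(-3938 + 617\right) \left(-4715 - \left(1^{\frac{3}{2}} + 9\right)\right) = - 3321 \left(-4715 - \left(1 + 9\right)\right) = - 3321 \left(-4715 - 10\right) = \left(-3321\right) \left(-4725\right) = 15691725$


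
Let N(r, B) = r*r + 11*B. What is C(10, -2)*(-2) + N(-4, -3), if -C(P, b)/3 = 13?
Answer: 61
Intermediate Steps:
N(r, B) = r**2 + 11*B
C(P, b) = -39 (C(P, b) = -3*13 = -39)
C(10, -2)*(-2) + N(-4, -3) = -39*(-2) + ((-4)**2 + 11*(-3)) = 78 + (16 - 33) = 78 - 17 = 61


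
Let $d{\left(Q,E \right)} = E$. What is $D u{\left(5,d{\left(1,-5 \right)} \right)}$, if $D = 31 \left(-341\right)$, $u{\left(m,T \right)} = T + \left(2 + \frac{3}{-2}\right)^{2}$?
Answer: $\frac{200849}{4} \approx 50212.0$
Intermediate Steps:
$u{\left(m,T \right)} = \frac{1}{4} + T$ ($u{\left(m,T \right)} = T + \left(2 + 3 \left(- \frac{1}{2}\right)\right)^{2} = T + \left(2 - \frac{3}{2}\right)^{2} = T + \left(\frac{1}{2}\right)^{2} = T + \frac{1}{4} = \frac{1}{4} + T$)
$D = -10571$
$D u{\left(5,d{\left(1,-5 \right)} \right)} = - 10571 \left(\frac{1}{4} - 5\right) = \left(-10571\right) \left(- \frac{19}{4}\right) = \frac{200849}{4}$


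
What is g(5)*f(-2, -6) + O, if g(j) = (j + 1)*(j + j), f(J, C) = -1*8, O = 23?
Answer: -457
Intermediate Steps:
f(J, C) = -8
g(j) = 2*j*(1 + j) (g(j) = (1 + j)*(2*j) = 2*j*(1 + j))
g(5)*f(-2, -6) + O = (2*5*(1 + 5))*(-8) + 23 = (2*5*6)*(-8) + 23 = 60*(-8) + 23 = -480 + 23 = -457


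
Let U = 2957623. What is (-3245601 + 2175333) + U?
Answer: 1887355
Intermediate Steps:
(-3245601 + 2175333) + U = (-3245601 + 2175333) + 2957623 = -1070268 + 2957623 = 1887355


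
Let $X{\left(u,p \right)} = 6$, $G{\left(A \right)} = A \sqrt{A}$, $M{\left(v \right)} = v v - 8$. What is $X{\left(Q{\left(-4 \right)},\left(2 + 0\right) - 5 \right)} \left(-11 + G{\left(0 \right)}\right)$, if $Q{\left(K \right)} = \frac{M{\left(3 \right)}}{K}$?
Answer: $-66$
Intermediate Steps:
$M{\left(v \right)} = -8 + v^{2}$ ($M{\left(v \right)} = v^{2} - 8 = -8 + v^{2}$)
$Q{\left(K \right)} = \frac{1}{K}$ ($Q{\left(K \right)} = \frac{-8 + 3^{2}}{K} = \frac{-8 + 9}{K} = 1 \frac{1}{K} = \frac{1}{K}$)
$G{\left(A \right)} = A^{\frac{3}{2}}$
$X{\left(Q{\left(-4 \right)},\left(2 + 0\right) - 5 \right)} \left(-11 + G{\left(0 \right)}\right) = 6 \left(-11 + 0^{\frac{3}{2}}\right) = 6 \left(-11 + 0\right) = 6 \left(-11\right) = -66$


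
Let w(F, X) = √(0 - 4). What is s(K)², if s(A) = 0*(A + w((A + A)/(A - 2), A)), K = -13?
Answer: 0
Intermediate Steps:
w(F, X) = 2*I (w(F, X) = √(-4) = 2*I)
s(A) = 0 (s(A) = 0*(A + 2*I) = 0)
s(K)² = 0² = 0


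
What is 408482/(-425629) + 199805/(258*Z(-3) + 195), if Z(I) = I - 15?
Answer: -86860138763/1893623421 ≈ -45.870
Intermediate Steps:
Z(I) = -15 + I
408482/(-425629) + 199805/(258*Z(-3) + 195) = 408482/(-425629) + 199805/(258*(-15 - 3) + 195) = 408482*(-1/425629) + 199805/(258*(-18) + 195) = -408482/425629 + 199805/(-4644 + 195) = -408482/425629 + 199805/(-4449) = -408482/425629 + 199805*(-1/4449) = -408482/425629 - 199805/4449 = -86860138763/1893623421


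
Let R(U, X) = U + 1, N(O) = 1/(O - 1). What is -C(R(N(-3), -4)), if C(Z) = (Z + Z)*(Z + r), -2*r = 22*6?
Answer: 783/8 ≈ 97.875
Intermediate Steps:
r = -66 (r = -11*6 = -½*132 = -66)
N(O) = 1/(-1 + O)
R(U, X) = 1 + U
C(Z) = 2*Z*(-66 + Z) (C(Z) = (Z + Z)*(Z - 66) = (2*Z)*(-66 + Z) = 2*Z*(-66 + Z))
-C(R(N(-3), -4)) = -2*(1 + 1/(-1 - 3))*(-66 + (1 + 1/(-1 - 3))) = -2*(1 + 1/(-4))*(-66 + (1 + 1/(-4))) = -2*(1 - ¼)*(-66 + (1 - ¼)) = -2*3*(-66 + ¾)/4 = -2*3*(-261)/(4*4) = -1*(-783/8) = 783/8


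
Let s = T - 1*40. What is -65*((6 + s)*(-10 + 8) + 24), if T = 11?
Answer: -4550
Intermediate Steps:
s = -29 (s = 11 - 1*40 = 11 - 40 = -29)
-65*((6 + s)*(-10 + 8) + 24) = -65*((6 - 29)*(-10 + 8) + 24) = -65*(-23*(-2) + 24) = -65*(46 + 24) = -65*70 = -4550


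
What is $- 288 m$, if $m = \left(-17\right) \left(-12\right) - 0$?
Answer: $-58752$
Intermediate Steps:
$m = 204$ ($m = 204 + \left(-9 + 9\right) = 204 + 0 = 204$)
$- 288 m = \left(-288\right) 204 = -58752$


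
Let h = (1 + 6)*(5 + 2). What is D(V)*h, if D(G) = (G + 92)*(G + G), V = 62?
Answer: 935704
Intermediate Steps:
h = 49 (h = 7*7 = 49)
D(G) = 2*G*(92 + G) (D(G) = (92 + G)*(2*G) = 2*G*(92 + G))
D(V)*h = (2*62*(92 + 62))*49 = (2*62*154)*49 = 19096*49 = 935704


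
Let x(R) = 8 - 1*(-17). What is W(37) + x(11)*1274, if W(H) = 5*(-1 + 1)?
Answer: 31850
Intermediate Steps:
x(R) = 25 (x(R) = 8 + 17 = 25)
W(H) = 0 (W(H) = 5*0 = 0)
W(37) + x(11)*1274 = 0 + 25*1274 = 0 + 31850 = 31850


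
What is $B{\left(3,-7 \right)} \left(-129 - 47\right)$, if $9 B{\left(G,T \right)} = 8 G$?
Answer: $- \frac{1408}{3} \approx -469.33$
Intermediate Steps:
$B{\left(G,T \right)} = \frac{8 G}{9}$
$B{\left(3,-7 \right)} \left(-129 - 47\right) = \frac{8}{9} \cdot 3 \left(-129 - 47\right) = \frac{8}{3} \left(-176\right) = - \frac{1408}{3}$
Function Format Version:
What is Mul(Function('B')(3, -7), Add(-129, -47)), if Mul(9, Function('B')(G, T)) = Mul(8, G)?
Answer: Rational(-1408, 3) ≈ -469.33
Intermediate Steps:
Function('B')(G, T) = Mul(Rational(8, 9), G) (Function('B')(G, T) = Mul(Rational(1, 9), Mul(8, G)) = Mul(Rational(8, 9), G))
Mul(Function('B')(3, -7), Add(-129, -47)) = Mul(Mul(Rational(8, 9), 3), Add(-129, -47)) = Mul(Rational(8, 3), -176) = Rational(-1408, 3)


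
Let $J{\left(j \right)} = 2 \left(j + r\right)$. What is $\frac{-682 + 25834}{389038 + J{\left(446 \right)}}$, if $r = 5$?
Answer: $\frac{2096}{32495} \approx 0.064502$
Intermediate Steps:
$J{\left(j \right)} = 10 + 2 j$ ($J{\left(j \right)} = 2 \left(j + 5\right) = 2 \left(5 + j\right) = 10 + 2 j$)
$\frac{-682 + 25834}{389038 + J{\left(446 \right)}} = \frac{-682 + 25834}{389038 + \left(10 + 2 \cdot 446\right)} = \frac{25152}{389038 + \left(10 + 892\right)} = \frac{25152}{389038 + 902} = \frac{25152}{389940} = 25152 \cdot \frac{1}{389940} = \frac{2096}{32495}$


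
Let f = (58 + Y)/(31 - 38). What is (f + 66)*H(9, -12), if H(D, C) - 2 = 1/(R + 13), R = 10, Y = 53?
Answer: 16497/161 ≈ 102.47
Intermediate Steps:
f = -111/7 (f = (58 + 53)/(31 - 38) = 111/(-7) = 111*(-⅐) = -111/7 ≈ -15.857)
H(D, C) = 47/23 (H(D, C) = 2 + 1/(10 + 13) = 2 + 1/23 = 47/23)
(f + 66)*H(9, -12) = (-111/7 + 66)*(47/23) = (351/7)*(47/23) = 16497/161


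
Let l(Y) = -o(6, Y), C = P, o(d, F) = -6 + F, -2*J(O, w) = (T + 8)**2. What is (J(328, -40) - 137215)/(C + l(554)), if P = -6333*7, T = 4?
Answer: 137287/44879 ≈ 3.0590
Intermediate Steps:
J(O, w) = -72 (J(O, w) = -(4 + 8)**2/2 = -1/2*12**2 = -1/2*144 = -72)
P = -44331
C = -44331
l(Y) = 6 - Y (l(Y) = -(-6 + Y) = 6 - Y)
(J(328, -40) - 137215)/(C + l(554)) = (-72 - 137215)/(-44331 + (6 - 1*554)) = -137287/(-44331 + (6 - 554)) = -137287/(-44331 - 548) = -137287/(-44879) = -137287*(-1/44879) = 137287/44879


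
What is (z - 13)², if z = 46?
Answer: 1089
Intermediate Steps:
(z - 13)² = (46 - 13)² = 33² = 1089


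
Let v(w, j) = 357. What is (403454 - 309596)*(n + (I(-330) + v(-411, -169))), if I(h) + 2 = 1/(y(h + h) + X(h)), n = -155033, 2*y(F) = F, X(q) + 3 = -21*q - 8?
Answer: -95657571439578/6589 ≈ -1.4518e+10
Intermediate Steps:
X(q) = -11 - 21*q (X(q) = -3 + (-21*q - 8) = -3 + (-8 - 21*q) = -11 - 21*q)
y(F) = F/2
I(h) = -2 + 1/(-11 - 20*h) (I(h) = -2 + 1/((h + h)/2 + (-11 - 21*h)) = -2 + 1/((2*h)/2 + (-11 - 21*h)) = -2 + 1/(h + (-11 - 21*h)) = -2 + 1/(-11 - 20*h))
(403454 - 309596)*(n + (I(-330) + v(-411, -169))) = (403454 - 309596)*(-155033 + ((-23 - 40*(-330))/(11 + 20*(-330)) + 357)) = 93858*(-155033 + ((-23 + 13200)/(11 - 6600) + 357)) = 93858*(-155033 + (13177/(-6589) + 357)) = 93858*(-155033 + (-1/6589*13177 + 357)) = 93858*(-155033 + (-13177/6589 + 357)) = 93858*(-155033 + 2339096/6589) = 93858*(-1019173341/6589) = -95657571439578/6589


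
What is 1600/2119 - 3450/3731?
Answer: -103150/608153 ≈ -0.16961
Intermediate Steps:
1600/2119 - 3450/3731 = -103150/608153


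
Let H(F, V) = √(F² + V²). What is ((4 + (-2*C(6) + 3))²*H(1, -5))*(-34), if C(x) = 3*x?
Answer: -28594*√26 ≈ -1.4580e+5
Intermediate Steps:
((4 + (-2*C(6) + 3))²*H(1, -5))*(-34) = ((4 + (-6*6 + 3))²*√(1² + (-5)²))*(-34) = ((4 + (-2*18 + 3))²*√(1 + 25))*(-34) = ((4 + (-36 + 3))²*√26)*(-34) = ((4 - 33)²*√26)*(-34) = ((-29)²*√26)*(-34) = (841*√26)*(-34) = -28594*√26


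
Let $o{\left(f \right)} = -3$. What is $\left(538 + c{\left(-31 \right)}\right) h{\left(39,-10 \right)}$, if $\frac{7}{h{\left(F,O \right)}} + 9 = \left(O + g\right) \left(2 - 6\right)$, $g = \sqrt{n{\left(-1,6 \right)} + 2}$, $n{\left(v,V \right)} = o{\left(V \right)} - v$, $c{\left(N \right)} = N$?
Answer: $\frac{3549}{31} \approx 114.48$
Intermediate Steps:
$n{\left(v,V \right)} = -3 - v$
$g = 0$ ($g = \sqrt{\left(-3 - -1\right) + 2} = \sqrt{\left(-3 + 1\right) + 2} = \sqrt{-2 + 2} = \sqrt{0} = 0$)
$h{\left(F,O \right)} = \frac{7}{-9 - 4 O}$ ($h{\left(F,O \right)} = \frac{7}{-9 + \left(O + 0\right) \left(2 - 6\right)} = \frac{7}{-9 + O \left(2 - 6\right)} = \frac{7}{-9 + O \left(-4\right)} = \frac{7}{-9 - 4 O}$)
$\left(538 + c{\left(-31 \right)}\right) h{\left(39,-10 \right)} = \left(538 - 31\right) \left(- \frac{7}{9 + 4 \left(-10\right)}\right) = 507 \left(- \frac{7}{9 - 40}\right) = 507 \left(- \frac{7}{-31}\right) = 507 \left(\left(-7\right) \left(- \frac{1}{31}\right)\right) = 507 \cdot \frac{7}{31} = \frac{3549}{31}$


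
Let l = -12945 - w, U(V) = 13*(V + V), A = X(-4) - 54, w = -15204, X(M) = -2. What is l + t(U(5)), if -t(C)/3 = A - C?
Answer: 2817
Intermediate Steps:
A = -56 (A = -2 - 54 = -56)
U(V) = 26*V (U(V) = 13*(2*V) = 26*V)
t(C) = 168 + 3*C (t(C) = -3*(-56 - C) = 168 + 3*C)
l = 2259 (l = -12945 - 1*(-15204) = -12945 + 15204 = 2259)
l + t(U(5)) = 2259 + (168 + 3*(26*5)) = 2259 + (168 + 3*130) = 2259 + (168 + 390) = 2259 + 558 = 2817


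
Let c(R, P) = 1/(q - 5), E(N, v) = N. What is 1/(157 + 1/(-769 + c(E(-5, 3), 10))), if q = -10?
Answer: 11536/1811137 ≈ 0.0063695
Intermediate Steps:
c(R, P) = -1/15 (c(R, P) = 1/(-10 - 5) = 1/(-15) = -1/15)
1/(157 + 1/(-769 + c(E(-5, 3), 10))) = 1/(157 + 1/(-769 - 1/15)) = 1/(157 + 1/(-11536/15)) = 1/(157 - 15/11536) = 1/(1811137/11536) = 11536/1811137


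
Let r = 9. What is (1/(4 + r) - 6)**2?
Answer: 5929/169 ≈ 35.083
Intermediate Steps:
(1/(4 + r) - 6)**2 = (1/(4 + 9) - 6)**2 = (1/13 - 6)**2 = (-77/13)**2 = 5929/169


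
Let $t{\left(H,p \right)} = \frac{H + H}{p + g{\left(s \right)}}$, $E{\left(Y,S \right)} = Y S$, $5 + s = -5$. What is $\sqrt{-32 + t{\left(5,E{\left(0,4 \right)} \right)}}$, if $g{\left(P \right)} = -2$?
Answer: $i \sqrt{37} \approx 6.0828 i$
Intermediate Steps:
$s = -10$ ($s = -5 - 5 = -10$)
$E{\left(Y,S \right)} = S Y$
$t{\left(H,p \right)} = \frac{2 H}{-2 + p}$ ($t{\left(H,p \right)} = \frac{H + H}{p - 2} = \frac{2 H}{-2 + p}$)
$\sqrt{-32 + t{\left(5,E{\left(0,4 \right)} \right)}} = \sqrt{-32 + 2 \cdot 5 \frac{1}{-2 + 4 \cdot 0}} = \sqrt{-32 + 2 \cdot 5 \frac{1}{-2 + 0}} = \sqrt{-32 + 2 \cdot 5 \frac{1}{-2}} = \sqrt{-32 + 2 \cdot 5 \left(- \frac{1}{2}\right)} = \sqrt{-32 - 5} = \sqrt{-37} = i \sqrt{37}$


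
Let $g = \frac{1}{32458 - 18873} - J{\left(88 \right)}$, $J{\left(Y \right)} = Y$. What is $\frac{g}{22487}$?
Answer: $- \frac{1195479}{305485895} \approx -0.0039134$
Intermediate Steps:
$g = - \frac{1195479}{13585}$ ($g = \frac{1}{32458 - 18873} - 88 = \frac{1}{13585} - 88 = - \frac{1195479}{13585} \approx -88.0$)
$\frac{g}{22487} = - \frac{1195479}{13585 \cdot 22487} = \left(- \frac{1195479}{13585}\right) \frac{1}{22487} = - \frac{1195479}{305485895}$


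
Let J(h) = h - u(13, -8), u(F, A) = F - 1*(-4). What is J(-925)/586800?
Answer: -157/97800 ≈ -0.0016053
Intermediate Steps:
u(F, A) = 4 + F (u(F, A) = F + 4 = 4 + F)
J(h) = -17 + h (J(h) = h - (4 + 13) = h - 1*17 = h - 17 = -17 + h)
J(-925)/586800 = (-17 - 925)/586800 = -942*1/586800 = -157/97800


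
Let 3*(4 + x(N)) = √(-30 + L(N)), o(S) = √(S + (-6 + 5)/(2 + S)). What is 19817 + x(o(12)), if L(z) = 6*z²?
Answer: 19813 + √2037/21 ≈ 19815.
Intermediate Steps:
o(S) = √(S - 1/(2 + S))
x(N) = -4 + √(-30 + 6*N²)/3
19817 + x(o(12)) = 19817 + (-4 + √(-30 + 6*(√((-1 + 12*(2 + 12))/(2 + 12)))²)/3) = 19817 + (-4 + √(-30 + 6*(√((-1 + 12*14)/14))²)/3) = 19817 + (-4 + √(-30 + 6*(√((-1 + 168)/14))²)/3) = 19817 + (-4 + √(-30 + 6*(√((1/14)*167))²)/3) = 19817 + (-4 + √(-30 + 6*(√(167/14))²)/3) = 19817 + (-4 + √(-30 + 6*(√2338/14)²)/3) = 19817 + (-4 + √(-30 + 6*(167/14))/3) = 19817 + (-4 + √(-30 + 501/7)/3) = 19817 + (-4 + √(291/7)/3) = 19817 + (-4 + (√2037/7)/3) = 19817 + (-4 + √2037/21) = 19813 + √2037/21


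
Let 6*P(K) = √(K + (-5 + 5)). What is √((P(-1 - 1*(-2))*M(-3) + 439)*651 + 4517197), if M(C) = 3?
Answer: √19213246/2 ≈ 2191.6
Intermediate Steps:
P(K) = √K/6 (P(K) = √(K + (-5 + 5))/6 = √(K + 0)/6 = √K/6)
√((P(-1 - 1*(-2))*M(-3) + 439)*651 + 4517197) = √(((√(-1 - 1*(-2))/6)*3 + 439)*651 + 4517197) = √(((√(-1 + 2)/6)*3 + 439)*651 + 4517197) = √(((√1/6)*3 + 439)*651 + 4517197) = √((((⅙)*1)*3 + 439)*651 + 4517197) = √(((⅙)*3 + 439)*651 + 4517197) = √((½ + 439)*651 + 4517197) = √((879/2)*651 + 4517197) = √(572229/2 + 4517197) = √(9606623/2) = √19213246/2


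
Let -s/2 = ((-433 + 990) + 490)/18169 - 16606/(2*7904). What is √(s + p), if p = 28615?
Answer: √25544218696255857/944788 ≈ 169.17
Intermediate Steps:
s = 7504301/3779152 (s = -2*(((-433 + 990) + 490)/18169 - 16606/(2*7904)) = -2*((557 + 490)*(1/18169) - 16606/15808) = -2*(1047*(1/18169) - 16606*1/15808) = -2*(1047/18169 - 437/416) = -2*(-7504301/7558304) = 7504301/3779152 ≈ 1.9857)
√(s + p) = √(7504301/3779152 + 28615) = √(108147938781/3779152) = √25544218696255857/944788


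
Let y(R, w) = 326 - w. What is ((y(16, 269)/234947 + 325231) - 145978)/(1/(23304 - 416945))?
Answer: -16578172862593368/234947 ≈ -7.0561e+10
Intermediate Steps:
((y(16, 269)/234947 + 325231) - 145978)/(1/(23304 - 416945)) = (((326 - 1*269)/234947 + 325231) - 145978)/(1/(23304 - 416945)) = (((326 - 269)*(1/234947) + 325231) - 145978)/(1/(-393641)) = ((57*(1/234947) + 325231) - 145978)/(-1/393641) = ((57/234947 + 325231) - 145978)*(-393641) = (76412047814/234947 - 145978)*(-393641) = (42114954648/234947)*(-393641) = -16578172862593368/234947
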